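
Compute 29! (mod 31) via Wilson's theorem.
(30)! = (29)! × (30) ≡ -1 (mod 31). So (29)! ≡ -1 × (30)^(-1) ≡ (-1)×(-1) = 1 (mod 31)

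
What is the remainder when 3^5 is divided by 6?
5 = 4 + 1 (binary 101). Repeated squaring mod 6: 3^1 ≡ 3; 3^2 ≡ 3² = 9 ≡ 3; 3^4 ≡ 3² = 9 ≡ 3. Multiply: 3^5 = 3^4 × 3^1 ≡ 3 × 3 (mod 6): 3 × 3 = 9 ≡ 3. So 3^5 ≡ 3 (mod 6).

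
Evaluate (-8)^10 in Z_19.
(-8) ≡ 11 (mod 19). 10 = 8 + 2 (binary 1010). Repeated squaring mod 19: 11^1 ≡ 11; 11^2 ≡ 11² = 121 ≡ 7; 11^4 ≡ 7² = 49 ≡ 11; 11^8 ≡ 11² = 121 ≡ 7. Multiply: (-8)^10 ≡ 11^8 × 11^2 ≡ 7 × 7 (mod 19): 7 × 7 = 49 ≡ 11. So (-8)^10 ≡ 11 (mod 19).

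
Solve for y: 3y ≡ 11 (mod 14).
13

Since gcd(3, 14) = 1 divides 11, a solution exists.
Multiply both sides by the inverse of 3 mod 14:
  3^(-1) mod 14 = 5
  x ≡ 5 × 11 ≡ 55 ≡ 13 (mod 14)
Verification: 3 × 13 = 39 = 2 × 14 + 11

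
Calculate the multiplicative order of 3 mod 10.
Powers of 3 mod 10: 3^1≡3, 3^2≡9, 3^3≡7, 3^4≡1. Order = 4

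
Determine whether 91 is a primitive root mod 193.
p - 1 = 192 has prime divisors 2, 3. Check 91^(192/q) mod 193 for each: 91^(192/2) = 91^96 ≡ 192, 91^(192/3) = 91^64 ≡ 108 (mod 193). None of these is 1, so 91 has order 192 = φ(193), so it is a primitive root mod 193.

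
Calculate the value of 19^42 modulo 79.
Using repeated squaring. 42 = 32 + 8 + 2 (binary 101010). Repeated squaring mod 79: 19^1 ≡ 19; 19^2 ≡ 19² = 361 ≡ 45; 19^4 ≡ 45² = 2025 ≡ 50; 19^8 ≡ 50² = 2500 ≡ 51; 19^16 ≡ 51² = 2601 ≡ 73; 19^32 ≡ 73² = 5329 ≡ 36. Multiply: 19^42 = 19^32 × 19^8 × 19^2 ≡ 36 × 51 × 45 (mod 79): 36 × 51 = 1836 ≡ 19; 19 × 45 = 855 ≡ 65. So 19^42 ≡ 65 (mod 79).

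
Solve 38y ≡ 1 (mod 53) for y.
7

Using Extended Euclidean Algorithm:
gcd(38, 53) = 1
Bezout coefficients: 38 × 7 + 53 × -5 = 1
So 38 × 7 ≡ 1 (mod 53)
The inverse is 7 mod 53 = 7
Verification: 38 × 7 = 266 = 5 × 53 + 1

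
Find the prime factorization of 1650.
2 × 3 × 5^2 × 11

Divide by primes starting from smallest:
1650 ÷ 2 = 825
825 ÷ 3 = 275
275 ÷ 5 = 55
55 ÷ 5 = 11
11 ÷ 11 = 1

1650 = 2 × 3 × 5^2 × 11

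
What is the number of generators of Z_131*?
Number of primitive roots mod 131 = φ(130) = 48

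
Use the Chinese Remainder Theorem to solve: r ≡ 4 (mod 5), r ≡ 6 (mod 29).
M = 5 × 29 = 145. M₁ = 29, y₁ ≡ 4 (mod 5). M₂ = 5, y₂ ≡ 6 (mod 29). r = 4×29×4 + 6×5×6 ≡ 64 (mod 145)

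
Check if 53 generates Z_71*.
p - 1 = 70 has prime divisors 2, 5, 7. Check 53^(70/q) mod 71 for each: 53^(70/2) = 53^35 ≡ 70, 53^(70/5) = 53^14 ≡ 57, 53^(70/7) = 53^10 ≡ 37 (mod 71). None of these is 1, so 53 has order 70 = φ(71), so it is a primitive root mod 71.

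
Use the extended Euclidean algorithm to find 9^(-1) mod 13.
Extended GCD: 9(3) + 13(-2) = 1. So 9^(-1) ≡ 3 ≡ 3 (mod 13). Verify: 9 × 3 = 27 ≡ 1 (mod 13)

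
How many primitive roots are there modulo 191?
Number of primitive roots mod 191 = φ(190) = 72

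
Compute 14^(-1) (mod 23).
5

Using Extended Euclidean Algorithm:
gcd(14, 23) = 1
Bezout coefficients: 14 × 5 + 23 × -3 = 1
So 14 × 5 ≡ 1 (mod 23)
The inverse is 5 mod 23 = 5
Verification: 14 × 5 = 70 = 3 × 23 + 1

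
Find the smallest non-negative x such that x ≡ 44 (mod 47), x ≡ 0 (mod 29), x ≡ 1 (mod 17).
11136

Using the Chinese Remainder Theorem:
M = product of moduli = 23171
For equation 1: M_1 = 493, 493 ≡ 23 (mod 47), inverse of 493 mod 47 is 45 (check: 23 × 45 = 1035 ≡ 1 (mod 47))
For equation 2: M_2 = 799, 799 ≡ 16 (mod 29), inverse of 799 mod 29 is 20 (check: 16 × 20 = 320 ≡ 1 (mod 29))
For equation 3: M_3 = 1363, 1363 ≡ 3 (mod 17), inverse of 1363 mod 17 is 6 (check: 3 × 6 = 18 ≡ 1 (mod 17))
Combine: x ≡ Σ r_i×M_i×(M_i⁻¹ mod m_i) = 44×493×45 + 0×799×20 + 1×1363×6 = 976140 + 0 + 8178 = 984318
984318 mod 23171 = 11136
x ≡ 11136 (mod 23171)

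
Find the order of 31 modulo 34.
Powers of 31 mod 34: 31^1≡31, 31^2≡9, 31^3≡7, 31^4≡13, 31^5≡29, 31^6≡15, 31^7≡23, 31^8≡33, 31^9≡3, 31^10≡25, 31^11≡27, 31^12≡21, 31^13≡5, 31^14≡19, 31^15≡11, 31^16≡1. Order = 16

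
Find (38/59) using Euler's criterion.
(38/59) = 38^{29} mod 59 = -1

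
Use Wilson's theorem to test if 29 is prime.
(28)! mod 29 = 28. Since 28 ≡ -1 (mod 29), 29 is prime.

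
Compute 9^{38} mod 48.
33

Using successive squaring:
Binary expansion of 38: 100110
Powers of 9 mod 48 (each is the square of the previous):
  9^1 ≡ 9 (mod 48)
  9^2 ≡ 9² = 81 ≡ 33 (mod 48)
  9^4 ≡ 33² = 1089 ≡ 33 (mod 48)
  9^8 ≡ 33² = 1089 ≡ 33 (mod 48)
  9^16 ≡ 33² = 1089 ≡ 33 (mod 48)
  9^32 ≡ 33² = 1089 ≡ 33 (mod 48)
38 = 32 + 4 + 2, so 9^38 = 9^32 × 9^4 × 9^2 ≡ 33 × 33 × 33 (mod 48)
Multiplying step by step:
  33 × 33 = 1089 ≡ 33 (mod 48)
  33 × 33 = 1089 ≡ 33 (mod 48)
Result: 9^38 ≡ 33 (mod 48)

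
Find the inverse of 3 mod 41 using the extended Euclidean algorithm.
Extended GCD: 3(14) + 41(-1) = 1. So 3^(-1) ≡ 14 ≡ 14 (mod 41). Verify: 3 × 14 = 42 ≡ 1 (mod 41)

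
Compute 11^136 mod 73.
Using Fermat: 11^{72} ≡ 1 (mod 73). 136 ≡ 64 (mod 72). So 11^{136} ≡ 11^{64} ≡ 37 (mod 73)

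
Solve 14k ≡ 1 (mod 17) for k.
11

Using Extended Euclidean Algorithm:
gcd(14, 17) = 1
Bezout coefficients: 14 × -6 + 17 × 5 = 1
So 14 × -6 ≡ 1 (mod 17)
The inverse is -6 mod 17 = 11
Verification: 14 × 11 = 154 = 9 × 17 + 1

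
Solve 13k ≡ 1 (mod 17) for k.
13^(-1) ≡ 4 (mod 17). Verification: 13 × 4 = 52 ≡ 1 (mod 17)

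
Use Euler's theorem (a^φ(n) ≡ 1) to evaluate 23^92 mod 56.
By Euler: 23^{24} ≡ 1 (mod 56) since gcd(23, 56) = 1. 92 = 3×24 + 20. So 23^{92} ≡ 23^{20} ≡ 25 (mod 56)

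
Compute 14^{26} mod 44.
36

Using successive squaring:
Binary expansion of 26: 11010
Powers of 14 mod 44 (each is the square of the previous):
  14^1 ≡ 14 (mod 44)
  14^2 ≡ 14² = 196 ≡ 20 (mod 44)
  14^4 ≡ 20² = 400 ≡ 4 (mod 44)
  14^8 ≡ 4² = 16 ≡ 16 (mod 44)
  14^16 ≡ 16² = 256 ≡ 36 (mod 44)
26 = 16 + 8 + 2, so 14^26 = 14^16 × 14^8 × 14^2 ≡ 36 × 16 × 20 (mod 44)
Multiplying step by step:
  36 × 16 = 576 ≡ 4 (mod 44)
  4 × 20 = 80 ≡ 36 (mod 44)
Result: 14^26 ≡ 36 (mod 44)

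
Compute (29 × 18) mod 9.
0

(29 × 18) = 522
522 mod 9 = 0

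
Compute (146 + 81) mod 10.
7

(146 + 81) = 227
227 mod 10 = 7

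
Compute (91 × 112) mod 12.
4

(91 × 112) = 10192
10192 mod 12 = 4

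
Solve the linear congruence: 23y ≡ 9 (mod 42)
15

Since gcd(23, 42) = 1 divides 9, a solution exists.
Multiply both sides by the inverse of 23 mod 42:
  23^(-1) mod 42 = 11
  x ≡ 11 × 9 ≡ 99 ≡ 15 (mod 42)
Verification: 23 × 15 = 345 = 8 × 42 + 9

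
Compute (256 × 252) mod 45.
27

(256 × 252) = 64512
64512 mod 45 = 27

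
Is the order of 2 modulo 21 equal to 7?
No, the actual order is 6, not 7.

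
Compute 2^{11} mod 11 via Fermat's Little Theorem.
2

By Fermat's Little Theorem, a^(p-1) ≡ 1 (mod p) for prime p and gcd(a, p) = 1
Here p = 11, so 2^10 ≡ 1 (mod 11)
We can reduce the exponent: 11 mod 10 = 1
So 2^11 ≡ 2^1 (mod 11)
Computing: 2^1 mod 11 = 2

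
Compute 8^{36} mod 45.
1

Using successive squaring:
Binary expansion of 36: 100100
Powers of 8 mod 45 (each is the square of the previous):
  8^1 ≡ 8 (mod 45)
  8^2 ≡ 8² = 64 ≡ 19 (mod 45)
  8^4 ≡ 19² = 361 ≡ 1 (mod 45)
  8^8 ≡ 1² = 1 ≡ 1 (mod 45)
  8^16 ≡ 1² = 1 ≡ 1 (mod 45)
  8^32 ≡ 1² = 1 ≡ 1 (mod 45)
36 = 32 + 4, so 8^36 = 8^32 × 8^4 ≡ 1 × 1 (mod 45)
Multiplying step by step:
  1 × 1 = 1 ≡ 1 (mod 45)
Result: 8^36 ≡ 1 (mod 45)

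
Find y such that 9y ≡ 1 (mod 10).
9

Since gcd(9, 10) = 1 divides 1, a solution exists.
Multiply both sides by the inverse of 9 mod 10:
  9^(-1) mod 10 = 9
  x ≡ 9 × 1 ≡ 9 ≡ 9 (mod 10)
Verification: 9 × 9 = 81 = 8 × 10 + 1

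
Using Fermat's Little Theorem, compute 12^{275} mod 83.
33

By Fermat's Little Theorem, a^(p-1) ≡ 1 (mod p) for prime p and gcd(a, p) = 1
Here p = 83, so 12^82 ≡ 1 (mod 83)
We can reduce the exponent: 275 mod 82 = 29
So 12^275 ≡ 12^29 (mod 83)
Computing: 12^29 mod 83 = 33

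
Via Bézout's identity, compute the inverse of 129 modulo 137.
Extended GCD: 129(17) + 137(-16) = 1. So 129^(-1) ≡ 17 ≡ 17 (mod 137). Verify: 129 × 17 = 2193 ≡ 1 (mod 137)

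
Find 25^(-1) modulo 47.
32

Using Extended Euclidean Algorithm:
gcd(25, 47) = 1
Bezout coefficients: 25 × -15 + 47 × 8 = 1
So 25 × -15 ≡ 1 (mod 47)
The inverse is -15 mod 47 = 32
Verification: 25 × 32 = 800 = 17 × 47 + 1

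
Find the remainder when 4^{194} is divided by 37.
By Fermat: 4^{36} ≡ 1 (mod 37). 194 = 5×36 + 14. So 4^{194} ≡ 4^{14} ≡ 12 (mod 37)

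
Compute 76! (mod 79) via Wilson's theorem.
(78)! = (76)! × (77) × (78) ≡ -1 (mod 79). So (76)! ≡ -1 × [(78)(77)]^(-1) ≡ 39 (mod 79)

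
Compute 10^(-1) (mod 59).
10^(-1) ≡ 6 (mod 59). Verification: 10 × 6 = 60 ≡ 1 (mod 59)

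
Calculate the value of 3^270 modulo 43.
Using Fermat: 3^{42} ≡ 1 (mod 43). 270 ≡ 18 (mod 42). So 3^{270} ≡ 3^{18} ≡ 35 (mod 43)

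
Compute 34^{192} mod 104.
40

Using successive squaring:
Binary expansion of 192: 11000000
Powers of 34 mod 104 (each is the square of the previous):
  34^1 ≡ 34 (mod 104)
  34^2 ≡ 34² = 1156 ≡ 12 (mod 104)
  34^4 ≡ 12² = 144 ≡ 40 (mod 104)
  34^8 ≡ 40² = 1600 ≡ 40 (mod 104)
  34^16 ≡ 40² = 1600 ≡ 40 (mod 104)
  34^32 ≡ 40² = 1600 ≡ 40 (mod 104)
  34^64 ≡ 40² = 1600 ≡ 40 (mod 104)
  34^128 ≡ 40² = 1600 ≡ 40 (mod 104)
192 = 128 + 64, so 34^192 = 34^128 × 34^64 ≡ 40 × 40 (mod 104)
Multiplying step by step:
  40 × 40 = 1600 ≡ 40 (mod 104)
Result: 34^192 ≡ 40 (mod 104)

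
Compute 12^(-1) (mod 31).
13

Using Extended Euclidean Algorithm:
gcd(12, 31) = 1
Bezout coefficients: 12 × 13 + 31 × -5 = 1
So 12 × 13 ≡ 1 (mod 31)
The inverse is 13 mod 31 = 13
Verification: 12 × 13 = 156 = 5 × 31 + 1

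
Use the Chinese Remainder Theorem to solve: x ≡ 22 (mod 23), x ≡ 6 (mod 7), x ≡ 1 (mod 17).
2092

Using the Chinese Remainder Theorem:
M = product of moduli = 2737
For equation 1: M_1 = 119, 119 ≡ 4 (mod 23), inverse of 119 mod 23 is 6 (check: 4 × 6 = 24 ≡ 1 (mod 23))
For equation 2: M_2 = 391, 391 ≡ 6 (mod 7), inverse of 391 mod 7 is 6 (check: 6 × 6 = 36 ≡ 1 (mod 7))
For equation 3: M_3 = 161, 161 ≡ 8 (mod 17), inverse of 161 mod 17 is 15 (check: 8 × 15 = 120 ≡ 1 (mod 17))
Combine: x ≡ Σ r_i×M_i×(M_i⁻¹ mod m_i) = 22×119×6 + 6×391×6 + 1×161×15 = 15708 + 14076 + 2415 = 32199
32199 mod 2737 = 2092
x ≡ 2092 (mod 2737)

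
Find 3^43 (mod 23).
Using Fermat: 3^{22} ≡ 1 (mod 23). 43 ≡ 21 (mod 22). So 3^{43} ≡ 3^{21} ≡ 8 (mod 23)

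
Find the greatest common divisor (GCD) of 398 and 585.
1

Using the Euclidean algorithm:
398 = 0 × 585 + 398
585 = 1 × 398 + 187
398 = 2 × 187 + 24
187 = 7 × 24 + 19
24 = 1 × 19 + 5
19 = 3 × 5 + 4
5 = 1 × 4 + 1
4 = 4 × 1 + 0

GCD(398, 585) = 1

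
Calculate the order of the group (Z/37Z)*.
36

Prime factorization: 37 = 37
Using the formula φ(n) = n × Π(1 - 1/p) for each prime factor p:
φ(37) = 37 × (1 - 1/37)
φ(37) = 36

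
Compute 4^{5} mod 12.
4

Using successive squaring:
Binary expansion of 5: 101
Powers of 4 mod 12 (each is the square of the previous):
  4^1 ≡ 4 (mod 12)
  4^2 ≡ 4² = 16 ≡ 4 (mod 12)
  4^4 ≡ 4² = 16 ≡ 4 (mod 12)
5 = 4 + 1, so 4^5 = 4^4 × 4^1 ≡ 4 × 4 (mod 12)
Multiplying step by step:
  4 × 4 = 16 ≡ 4 (mod 12)
Result: 4^5 ≡ 4 (mod 12)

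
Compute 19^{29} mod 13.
2

Using successive squaring:
Binary expansion of 29: 11101
Powers of 19 mod 13 (each is the square of the previous):
  19^1 ≡ 6 (mod 13)
  19^2 ≡ 6² = 36 ≡ 10 (mod 13)
  19^4 ≡ 10² = 100 ≡ 9 (mod 13)
  19^8 ≡ 9² = 81 ≡ 3 (mod 13)
  19^16 ≡ 3² = 9 ≡ 9 (mod 13)
29 = 16 + 8 + 4 + 1, so 19^29 = 19^16 × 19^8 × 19^4 × 19^1 ≡ 9 × 3 × 9 × 6 (mod 13)
Multiplying step by step:
  9 × 3 = 27 ≡ 1 (mod 13)
  1 × 9 = 9 ≡ 9 (mod 13)
  9 × 6 = 54 ≡ 2 (mod 13)
Result: 19^29 ≡ 2 (mod 13)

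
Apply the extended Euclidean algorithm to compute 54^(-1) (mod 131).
Extended GCD: 54(17) + 131(-7) = 1. So 54^(-1) ≡ 17 ≡ 17 (mod 131). Verify: 54 × 17 = 918 ≡ 1 (mod 131)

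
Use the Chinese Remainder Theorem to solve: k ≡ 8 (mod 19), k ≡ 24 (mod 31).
M = 19 × 31 = 589. M₁ = 31, y₁ ≡ 8 (mod 19). M₂ = 19, y₂ ≡ 18 (mod 31). k = 8×31×8 + 24×19×18 ≡ 179 (mod 589)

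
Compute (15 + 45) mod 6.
0

(15 + 45) = 60
60 mod 6 = 0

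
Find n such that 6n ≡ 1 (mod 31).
6^(-1) ≡ 26 (mod 31). Verification: 6 × 26 = 156 ≡ 1 (mod 31)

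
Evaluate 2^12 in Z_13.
Using Fermat: 2^{12} ≡ 1 (mod 13). 12 ≡ 0 (mod 12). So 2^{12} ≡ 2^{0} ≡ 1 (mod 13)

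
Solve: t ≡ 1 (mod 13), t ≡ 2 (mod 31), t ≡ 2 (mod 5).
M = 13 × 31 × 5 = 2015. M₁ = 155, y₁ ≡ 12 (mod 13). M₂ = 65, y₂ ≡ 21 (mod 31). M₃ = 403, y₃ ≡ 2 (mod 5). t = 1×155×12 + 2×65×21 + 2×403×2 ≡ 157 (mod 2015)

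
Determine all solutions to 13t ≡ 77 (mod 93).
56

Since gcd(13, 93) = 1 divides 77, a solution exists.
Multiply both sides by the inverse of 13 mod 93:
  13^(-1) mod 93 = 43
  x ≡ 43 × 77 ≡ 3311 ≡ 56 (mod 93)
Verification: 13 × 56 = 728 = 7 × 93 + 77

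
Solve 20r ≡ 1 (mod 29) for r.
20^(-1) ≡ 16 (mod 29). Verification: 20 × 16 = 320 ≡ 1 (mod 29)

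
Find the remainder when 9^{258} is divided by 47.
By Fermat: 9^{46} ≡ 1 (mod 47). 258 = 5×46 + 28. So 9^{258} ≡ 9^{28} ≡ 17 (mod 47)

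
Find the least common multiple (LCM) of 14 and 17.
238

First find GCD(14, 17) using the Euclidean algorithm:
14 = 0 × 17 + 14
17 = 1 × 14 + 3
14 = 4 × 3 + 2
3 = 1 × 2 + 1
2 = 2 × 1 + 0
GCD(14, 17) = 1

LCM formula: LCM(a, b) = (a × b) / GCD(a, b)
LCM(14, 17) = (14 × 17) / 1
LCM(14, 17) = 238 / 1
LCM(14, 17) = 238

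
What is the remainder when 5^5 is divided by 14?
5 = 4 + 1 (binary 101). Repeated squaring mod 14: 5^1 ≡ 5; 5^2 ≡ 5² = 25 ≡ 11; 5^4 ≡ 11² = 121 ≡ 9. Multiply: 5^5 = 5^4 × 5^1 ≡ 9 × 5 (mod 14): 9 × 5 = 45 ≡ 3. So 5^5 ≡ 3 (mod 14).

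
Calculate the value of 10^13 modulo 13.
Using Fermat: 10^{12} ≡ 1 (mod 13). 13 ≡ 1 (mod 12). So 10^{13} ≡ 10^{1} ≡ 10 (mod 13)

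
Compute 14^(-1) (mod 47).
14^(-1) ≡ 37 (mod 47). Verification: 14 × 37 = 518 ≡ 1 (mod 47)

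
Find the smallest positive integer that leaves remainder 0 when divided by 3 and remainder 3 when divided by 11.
M = 3 × 11 = 33. M₁ = 11, y₁ ≡ 2 (mod 3). M₂ = 3, y₂ ≡ 4 (mod 11). n = 0×11×2 + 3×3×4 ≡ 3 (mod 33). The smallest positive such number is 3.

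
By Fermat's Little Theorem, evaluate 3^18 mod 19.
By Fermat's Little Theorem, 3^{18} ≡ 1 (mod 19) since 19 is prime and gcd(3, 19) = 1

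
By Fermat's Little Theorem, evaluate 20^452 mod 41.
By Fermat: 20^{40} ≡ 1 (mod 41). 452 ≡ 12 (mod 40). So 20^{452} ≡ 20^{12} ≡ 10 (mod 41)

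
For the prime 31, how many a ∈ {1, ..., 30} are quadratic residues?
For prime 31, there are (p-1)/2 = (31-1)/2 = 15 quadratic residues (excluding 0).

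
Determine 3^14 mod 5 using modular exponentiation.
Using Fermat: 3^{4} ≡ 1 (mod 5). 14 ≡ 2 (mod 4). So 3^{14} ≡ 3^{2} ≡ 4 (mod 5)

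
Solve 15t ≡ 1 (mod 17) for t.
8

Using Extended Euclidean Algorithm:
gcd(15, 17) = 1
Bezout coefficients: 15 × 8 + 17 × -7 = 1
So 15 × 8 ≡ 1 (mod 17)
The inverse is 8 mod 17 = 8
Verification: 15 × 8 = 120 = 7 × 17 + 1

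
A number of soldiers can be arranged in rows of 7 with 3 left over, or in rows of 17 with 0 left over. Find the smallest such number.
M = 7 × 17 = 119. M₁ = 17, y₁ ≡ 5 (mod 7). M₂ = 7, y₂ ≡ 5 (mod 17). x = 3×17×5 + 0×7×5 ≡ 17 (mod 119). The smallest positive such number is 17.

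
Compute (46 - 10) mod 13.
10

(46 - 10) = 36
36 mod 13 = 10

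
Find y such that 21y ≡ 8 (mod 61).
12

Since gcd(21, 61) = 1 divides 8, a solution exists.
Multiply both sides by the inverse of 21 mod 61:
  21^(-1) mod 61 = 32
  x ≡ 32 × 8 ≡ 256 ≡ 12 (mod 61)
Verification: 21 × 12 = 252 = 4 × 61 + 8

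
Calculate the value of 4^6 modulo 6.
6 = 4 + 2 (binary 110). Repeated squaring mod 6: 4^1 ≡ 4; 4^2 ≡ 4² = 16 ≡ 4; 4^4 ≡ 4² = 16 ≡ 4. Multiply: 4^6 = 4^4 × 4^2 ≡ 4 × 4 (mod 6): 4 × 4 = 16 ≡ 4. So 4^6 ≡ 4 (mod 6).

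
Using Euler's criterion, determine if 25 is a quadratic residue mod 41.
By Euler's criterion: 25^{20} ≡ 1 (mod 41). Since this equals 1, 25 is a QR.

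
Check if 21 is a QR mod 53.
By Euler's criterion: 21^{26} ≡ 52 (mod 53). Since this equals -1 (≡ 52), 21 is not a QR.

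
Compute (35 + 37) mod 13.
7

(35 + 37) = 72
72 mod 13 = 7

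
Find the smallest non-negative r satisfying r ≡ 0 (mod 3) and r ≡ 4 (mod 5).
M = 3 × 5 = 15. M₁ = 5, y₁ ≡ 2 (mod 3). M₂ = 3, y₂ ≡ 2 (mod 5). r = 0×5×2 + 4×3×2 ≡ 9 (mod 15)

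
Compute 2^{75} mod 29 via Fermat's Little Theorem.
26

By Fermat's Little Theorem, a^(p-1) ≡ 1 (mod p) for prime p and gcd(a, p) = 1
Here p = 29, so 2^28 ≡ 1 (mod 29)
We can reduce the exponent: 75 mod 28 = 19
So 2^75 ≡ 2^19 (mod 29)
Computing: 2^19 mod 29 = 26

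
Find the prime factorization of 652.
2^2 × 163

Divide by primes starting from smallest:
652 ÷ 2 = 326
326 ÷ 2 = 163
163 ÷ 163 = 1

652 = 2^2 × 163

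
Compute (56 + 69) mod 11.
4

(56 + 69) = 125
125 mod 11 = 4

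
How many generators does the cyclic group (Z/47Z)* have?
22

The number of primitive roots modulo p is φ(p-1) = φ(46)
φ(46) = 22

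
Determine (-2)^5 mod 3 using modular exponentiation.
(-2) ≡ 1 (mod 3). 5 = 4 + 1 (binary 101). Repeated squaring mod 3: 1^1 ≡ 1; 1^2 ≡ 1² = 1 ≡ 1; 1^4 ≡ 1² = 1 ≡ 1. Multiply: (-2)^5 ≡ 1^4 × 1^1 ≡ 1 × 1 (mod 3): 1 × 1 = 1 ≡ 1. So (-2)^5 ≡ 1 (mod 3).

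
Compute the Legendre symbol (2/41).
(2/41) = 2^{20} mod 41 = 1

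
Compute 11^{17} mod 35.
16

Using successive squaring:
Binary expansion of 17: 10001
Powers of 11 mod 35 (each is the square of the previous):
  11^1 ≡ 11 (mod 35)
  11^2 ≡ 11² = 121 ≡ 16 (mod 35)
  11^4 ≡ 16² = 256 ≡ 11 (mod 35)
  11^8 ≡ 11² = 121 ≡ 16 (mod 35)
  11^16 ≡ 16² = 256 ≡ 11 (mod 35)
17 = 16 + 1, so 11^17 = 11^16 × 11^1 ≡ 11 × 11 (mod 35)
Multiplying step by step:
  11 × 11 = 121 ≡ 16 (mod 35)
Result: 11^17 ≡ 16 (mod 35)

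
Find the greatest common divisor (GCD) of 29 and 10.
1

Using the Euclidean algorithm:
29 = 2 × 10 + 9
10 = 1 × 9 + 1
9 = 9 × 1 + 0

GCD(29, 10) = 1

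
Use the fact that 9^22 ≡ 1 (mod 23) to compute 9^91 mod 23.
By Fermat: 9^{22} ≡ 1 (mod 23). 91 = 4×22 + 3. So 9^{91} ≡ 9^{3} ≡ 16 (mod 23)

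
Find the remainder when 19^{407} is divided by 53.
By Fermat: 19^{52} ≡ 1 (mod 53). 407 = 7×52 + 43. So 19^{407} ≡ 19^{43} ≡ 21 (mod 53)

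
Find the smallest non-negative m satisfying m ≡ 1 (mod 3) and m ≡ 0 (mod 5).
M = 3 × 5 = 15. M₁ = 5, y₁ ≡ 2 (mod 3). M₂ = 3, y₂ ≡ 2 (mod 5). m = 1×5×2 + 0×3×2 ≡ 10 (mod 15)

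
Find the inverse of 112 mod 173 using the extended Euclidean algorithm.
Extended GCD: 112(17) + 173(-11) = 1. So 112^(-1) ≡ 17 ≡ 17 (mod 173). Verify: 112 × 17 = 1904 ≡ 1 (mod 173)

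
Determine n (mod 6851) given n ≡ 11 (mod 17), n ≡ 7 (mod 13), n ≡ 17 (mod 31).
6403

Using the Chinese Remainder Theorem:
M = product of moduli = 6851
For equation 1: M_1 = 403, 403 ≡ 12 (mod 17), inverse of 403 mod 17 is 10 (check: 12 × 10 = 120 ≡ 1 (mod 17))
For equation 2: M_2 = 527, 527 ≡ 7 (mod 13), inverse of 527 mod 13 is 2 (check: 7 × 2 = 14 ≡ 1 (mod 13))
For equation 3: M_3 = 221, 221 ≡ 4 (mod 31), inverse of 221 mod 31 is 8 (check: 4 × 8 = 32 ≡ 1 (mod 31))
Combine: n ≡ Σ r_i×M_i×(M_i⁻¹ mod m_i) = 11×403×10 + 7×527×2 + 17×221×8 = 44330 + 7378 + 30056 = 81764
81764 mod 6851 = 6403
n ≡ 6403 (mod 6851)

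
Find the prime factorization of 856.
2^3 × 107

Divide by primes starting from smallest:
856 ÷ 2 = 428
428 ÷ 2 = 214
214 ÷ 2 = 107
107 ÷ 107 = 1

856 = 2^3 × 107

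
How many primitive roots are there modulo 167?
Number of primitive roots mod 167 = φ(166) = 82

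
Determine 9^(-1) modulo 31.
9^(-1) ≡ 7 (mod 31). Verification: 9 × 7 = 63 ≡ 1 (mod 31)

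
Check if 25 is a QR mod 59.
By Euler's criterion: 25^{29} ≡ 1 (mod 59). Since this equals 1, 25 is a QR.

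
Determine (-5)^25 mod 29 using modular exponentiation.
Using repeated squaring. (-5) ≡ 24 (mod 29). 25 = 16 + 8 + 1 (binary 11001). Repeated squaring mod 29: 24^1 ≡ 24; 24^2 ≡ 24² = 576 ≡ 25; 24^4 ≡ 25² = 625 ≡ 16; 24^8 ≡ 16² = 256 ≡ 24; 24^16 ≡ 24² = 576 ≡ 25. Multiply: (-5)^25 ≡ 24^16 × 24^8 × 24^1 ≡ 25 × 24 × 24 (mod 29): 25 × 24 = 600 ≡ 20; 20 × 24 = 480 ≡ 16. So (-5)^25 ≡ 16 (mod 29).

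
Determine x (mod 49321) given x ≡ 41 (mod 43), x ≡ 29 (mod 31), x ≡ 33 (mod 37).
46653

Using the Chinese Remainder Theorem:
M = product of moduli = 49321
For equation 1: M_1 = 1147, 1147 ≡ 29 (mod 43), inverse of 1147 mod 43 is 3 (check: 29 × 3 = 87 ≡ 1 (mod 43))
For equation 2: M_2 = 1591, 1591 ≡ 10 (mod 31), inverse of 1591 mod 31 is 28 (check: 10 × 28 = 280 ≡ 1 (mod 31))
For equation 3: M_3 = 1333, 1333 ≡ 1 (mod 37), inverse of 1333 mod 37 is 1 (check: 1 × 1 = 1 ≡ 1 (mod 37))
Combine: x ≡ Σ r_i×M_i×(M_i⁻¹ mod m_i) = 41×1147×3 + 29×1591×28 + 33×1333×1 = 141081 + 1291892 + 43989 = 1476962
1476962 mod 49321 = 46653
x ≡ 46653 (mod 49321)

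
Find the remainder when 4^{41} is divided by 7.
By Fermat: 4^{6} ≡ 1 (mod 7). 41 = 6×6 + 5. So 4^{41} ≡ 4^{5} ≡ 2 (mod 7)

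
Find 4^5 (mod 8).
5 = 4 + 1 (binary 101). Repeated squaring mod 8: 4^1 ≡ 4; 4^2 ≡ 4² = 16 ≡ 0; 4^4 ≡ 0² = 0 ≡ 0. Multiply: 4^5 = 4^4 × 4^1 ≡ 0 × 4 (mod 8): 0 × 4 = 0 ≡ 0. So 4^5 ≡ 0 (mod 8).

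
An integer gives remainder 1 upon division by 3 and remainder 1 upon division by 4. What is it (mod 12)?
M = 3 × 4 = 12. M₁ = 4, y₁ ≡ 1 (mod 3). M₂ = 3, y₂ ≡ 3 (mod 4). r = 1×4×1 + 1×3×3 ≡ 1 (mod 12). The smallest positive such number is 1.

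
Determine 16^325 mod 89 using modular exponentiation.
Using Fermat: 16^{88} ≡ 1 (mod 89). 325 ≡ 61 (mod 88). So 16^{325} ≡ 16^{61} ≡ 4 (mod 89)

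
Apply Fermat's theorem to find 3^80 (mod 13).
By Fermat: 3^{12} ≡ 1 (mod 13). 80 = 6×12 + 8. So 3^{80} ≡ 3^{8} ≡ 9 (mod 13)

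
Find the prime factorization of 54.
2 × 3^3

Divide by primes starting from smallest:
54 ÷ 2 = 27
27 ÷ 3 = 9
9 ÷ 3 = 3
3 ÷ 3 = 1

54 = 2 × 3^3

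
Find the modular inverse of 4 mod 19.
4^(-1) ≡ 5 (mod 19). Verification: 4 × 5 = 20 ≡ 1 (mod 19)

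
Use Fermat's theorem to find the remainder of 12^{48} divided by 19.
1

By Fermat's Little Theorem, a^(p-1) ≡ 1 (mod p) for prime p and gcd(a, p) = 1
Here p = 19, so 12^18 ≡ 1 (mod 19)
We can reduce the exponent: 48 mod 18 = 12
So 12^48 ≡ 12^12 (mod 19)
Computing: 12^12 mod 19 = 1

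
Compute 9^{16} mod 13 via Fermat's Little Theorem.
9

By Fermat's Little Theorem, a^(p-1) ≡ 1 (mod p) for prime p and gcd(a, p) = 1
Here p = 13, so 9^12 ≡ 1 (mod 13)
We can reduce the exponent: 16 mod 12 = 4
So 9^16 ≡ 9^4 (mod 13)
Computing: 9^4 mod 13 = 9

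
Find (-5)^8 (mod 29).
(-5) ≡ 24 (mod 29). 8 = 8 (binary 1000). Repeated squaring mod 29: 24^1 ≡ 24; 24^2 ≡ 24² = 576 ≡ 25; 24^4 ≡ 25² = 625 ≡ 16; 24^8 ≡ 16² = 256 ≡ 24. So (-5)^8 ≡ 24 (mod 29).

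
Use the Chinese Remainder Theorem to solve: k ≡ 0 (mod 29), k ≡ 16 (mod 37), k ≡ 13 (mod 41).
17110

Using the Chinese Remainder Theorem:
M = product of moduli = 43993
For equation 1: M_1 = 1517, 1517 ≡ 9 (mod 29), inverse of 1517 mod 29 is 13 (check: 9 × 13 = 117 ≡ 1 (mod 29))
For equation 2: M_2 = 1189, 1189 ≡ 5 (mod 37), inverse of 1189 mod 37 is 15 (check: 5 × 15 = 75 ≡ 1 (mod 37))
For equation 3: M_3 = 1073, 1073 ≡ 7 (mod 41), inverse of 1073 mod 41 is 6 (check: 7 × 6 = 42 ≡ 1 (mod 41))
Combine: k ≡ Σ r_i×M_i×(M_i⁻¹ mod m_i) = 0×1517×13 + 16×1189×15 + 13×1073×6 = 0 + 285360 + 83694 = 369054
369054 mod 43993 = 17110
k ≡ 17110 (mod 43993)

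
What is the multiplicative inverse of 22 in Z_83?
22^(-1) ≡ 34 (mod 83). Verification: 22 × 34 = 748 ≡ 1 (mod 83)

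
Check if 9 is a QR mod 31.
By Euler's criterion: 9^{15} ≡ 1 (mod 31). Since this equals 1, 9 is a QR.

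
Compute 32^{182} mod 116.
28

Using successive squaring:
Binary expansion of 182: 10110110
Powers of 32 mod 116 (each is the square of the previous):
  32^1 ≡ 32 (mod 116)
  32^2 ≡ 32² = 1024 ≡ 96 (mod 116)
  32^4 ≡ 96² = 9216 ≡ 52 (mod 116)
  32^8 ≡ 52² = 2704 ≡ 36 (mod 116)
  32^16 ≡ 36² = 1296 ≡ 20 (mod 116)
  32^32 ≡ 20² = 400 ≡ 52 (mod 116)
  32^64 ≡ 52² = 2704 ≡ 36 (mod 116)
  32^128 ≡ 36² = 1296 ≡ 20 (mod 116)
182 = 128 + 32 + 16 + 4 + 2, so 32^182 = 32^128 × 32^32 × 32^16 × 32^4 × 32^2 ≡ 20 × 52 × 20 × 52 × 96 (mod 116)
Multiplying step by step:
  20 × 52 = 1040 ≡ 112 (mod 116)
  112 × 20 = 2240 ≡ 36 (mod 116)
  36 × 52 = 1872 ≡ 16 (mod 116)
  16 × 96 = 1536 ≡ 28 (mod 116)
Result: 32^182 ≡ 28 (mod 116)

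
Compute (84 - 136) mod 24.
20

(84 - 136) = -52
-52 mod 24 = 20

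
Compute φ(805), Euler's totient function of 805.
528

Prime factorization: 805 = 5 × 7 × 23
Using the formula φ(n) = n × Π(1 - 1/p) for each prime factor p:
φ(805) = 805 × (1 - 1/5) × (1 - 1/7) × (1 - 1/23)
φ(805) = 528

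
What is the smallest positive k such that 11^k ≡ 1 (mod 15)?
Powers of 11 mod 15: 11^1≡11, 11^2≡1. Order = 2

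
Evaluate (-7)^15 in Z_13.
Using Fermat: (-7)^{12} ≡ 1 (mod 13). 15 ≡ 3 (mod 12). So (-7)^{15} ≡ (-7)^{3} ≡ 8 (mod 13)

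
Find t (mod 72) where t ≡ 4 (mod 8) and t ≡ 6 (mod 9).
M = 8 × 9 = 72. M₁ = 9, y₁ ≡ 1 (mod 8). M₂ = 8, y₂ ≡ 8 (mod 9). t = 4×9×1 + 6×8×8 ≡ 60 (mod 72)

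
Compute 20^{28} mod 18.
16

Using successive squaring:
Binary expansion of 28: 11100
Powers of 20 mod 18 (each is the square of the previous):
  20^1 ≡ 2 (mod 18)
  20^2 ≡ 2² = 4 ≡ 4 (mod 18)
  20^4 ≡ 4² = 16 ≡ 16 (mod 18)
  20^8 ≡ 16² = 256 ≡ 4 (mod 18)
  20^16 ≡ 4² = 16 ≡ 16 (mod 18)
28 = 16 + 8 + 4, so 20^28 = 20^16 × 20^8 × 20^4 ≡ 16 × 4 × 16 (mod 18)
Multiplying step by step:
  16 × 4 = 64 ≡ 10 (mod 18)
  10 × 16 = 160 ≡ 16 (mod 18)
Result: 20^28 ≡ 16 (mod 18)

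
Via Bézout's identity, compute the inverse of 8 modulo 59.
Extended GCD: 8(-22) + 59(3) = 1. So 8^(-1) ≡ 37 ≡ 37 (mod 59). Verify: 8 × 37 = 296 ≡ 1 (mod 59)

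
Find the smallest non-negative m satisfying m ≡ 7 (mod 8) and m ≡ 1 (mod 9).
M = 8 × 9 = 72. M₁ = 9, y₁ ≡ 1 (mod 8). M₂ = 8, y₂ ≡ 8 (mod 9). m = 7×9×1 + 1×8×8 ≡ 55 (mod 72)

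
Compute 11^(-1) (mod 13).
11^(-1) ≡ 6 (mod 13). Verification: 11 × 6 = 66 ≡ 1 (mod 13)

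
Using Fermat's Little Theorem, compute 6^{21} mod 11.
6

By Fermat's Little Theorem, a^(p-1) ≡ 1 (mod p) for prime p and gcd(a, p) = 1
Here p = 11, so 6^10 ≡ 1 (mod 11)
We can reduce the exponent: 21 mod 10 = 1
So 6^21 ≡ 6^1 (mod 11)
Computing: 6^1 mod 11 = 6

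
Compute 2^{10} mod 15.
4

Using successive squaring:
Binary expansion of 10: 1010
Powers of 2 mod 15 (each is the square of the previous):
  2^1 ≡ 2 (mod 15)
  2^2 ≡ 2² = 4 ≡ 4 (mod 15)
  2^4 ≡ 4² = 16 ≡ 1 (mod 15)
  2^8 ≡ 1² = 1 ≡ 1 (mod 15)
10 = 8 + 2, so 2^10 = 2^8 × 2^2 ≡ 1 × 4 (mod 15)
Multiplying step by step:
  1 × 4 = 4 ≡ 4 (mod 15)
Result: 2^10 ≡ 4 (mod 15)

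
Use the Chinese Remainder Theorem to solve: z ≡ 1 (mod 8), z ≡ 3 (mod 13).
M = 8 × 13 = 104. M₁ = 13, y₁ ≡ 5 (mod 8). M₂ = 8, y₂ ≡ 5 (mod 13). z = 1×13×5 + 3×8×5 ≡ 81 (mod 104)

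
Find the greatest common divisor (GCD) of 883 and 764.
1

Using the Euclidean algorithm:
883 = 1 × 764 + 119
764 = 6 × 119 + 50
119 = 2 × 50 + 19
50 = 2 × 19 + 12
19 = 1 × 12 + 7
12 = 1 × 7 + 5
7 = 1 × 5 + 2
5 = 2 × 2 + 1
2 = 2 × 1 + 0

GCD(883, 764) = 1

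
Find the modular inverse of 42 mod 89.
42^(-1) ≡ 53 (mod 89). Verification: 42 × 53 = 2226 ≡ 1 (mod 89)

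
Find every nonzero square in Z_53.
QRs mod 53: {1, 4, 6, 7, 9, 10, 11, 13, 15, 16, 17, 24, 25, 28, 29, 36, 37, 38, 40, 42, 43, 44, 46, 47, 49, 52}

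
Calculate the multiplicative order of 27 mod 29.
Powers of 27 mod 29: 27^1≡27, 27^2≡4, 27^3≡21, 27^4≡16, 27^5≡26, 27^6≡6, 27^7≡17, 27^8≡24, 27^9≡10, 27^10≡9, 27^11≡11, 27^12≡7, 27^13≡15, 27^14≡28, 27^15≡2, 27^16≡25, 27^17≡8, 27^18≡13, 27^19≡3, 27^20≡23, 27^21≡12, 27^22≡5, 27^23≡19, 27^24≡20, 27^25≡18, 27^26≡22, 27^27≡14, 27^28≡1. Order = 28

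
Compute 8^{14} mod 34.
4

Using successive squaring:
Binary expansion of 14: 1110
Powers of 8 mod 34 (each is the square of the previous):
  8^1 ≡ 8 (mod 34)
  8^2 ≡ 8² = 64 ≡ 30 (mod 34)
  8^4 ≡ 30² = 900 ≡ 16 (mod 34)
  8^8 ≡ 16² = 256 ≡ 18 (mod 34)
14 = 8 + 4 + 2, so 8^14 = 8^8 × 8^4 × 8^2 ≡ 18 × 16 × 30 (mod 34)
Multiplying step by step:
  18 × 16 = 288 ≡ 16 (mod 34)
  16 × 30 = 480 ≡ 4 (mod 34)
Result: 8^14 ≡ 4 (mod 34)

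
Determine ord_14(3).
Powers of 3 mod 14: 3^1≡3, 3^2≡9, 3^3≡13, 3^4≡11, 3^5≡5, 3^6≡1. Order = 6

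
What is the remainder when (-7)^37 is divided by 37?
Using Fermat: (-7)^{36} ≡ 1 (mod 37). 37 ≡ 1 (mod 36). So (-7)^{37} ≡ (-7)^{1} ≡ 30 (mod 37)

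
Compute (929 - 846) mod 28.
27

(929 - 846) = 83
83 mod 28 = 27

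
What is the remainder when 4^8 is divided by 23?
8 = 8 (binary 1000). Repeated squaring mod 23: 4^1 ≡ 4; 4^2 ≡ 4² = 16 ≡ 16; 4^4 ≡ 16² = 256 ≡ 3; 4^8 ≡ 3² = 9 ≡ 9. So 4^8 ≡ 9 (mod 23).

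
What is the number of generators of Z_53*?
Number of primitive roots mod 53 = φ(52) = 24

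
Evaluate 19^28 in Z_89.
Using repeated squaring. 28 = 16 + 8 + 4 (binary 11100). Repeated squaring mod 89: 19^1 ≡ 19; 19^2 ≡ 19² = 361 ≡ 5; 19^4 ≡ 5² = 25 ≡ 25; 19^8 ≡ 25² = 625 ≡ 2; 19^16 ≡ 2² = 4 ≡ 4. Multiply: 19^28 = 19^16 × 19^8 × 19^4 ≡ 4 × 2 × 25 (mod 89): 4 × 2 = 8 ≡ 8; 8 × 25 = 200 ≡ 22. So 19^28 ≡ 22 (mod 89).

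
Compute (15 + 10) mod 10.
5

(15 + 10) = 25
25 mod 10 = 5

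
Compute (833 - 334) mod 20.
19

(833 - 334) = 499
499 mod 20 = 19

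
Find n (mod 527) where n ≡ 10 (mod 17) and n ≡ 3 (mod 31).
M = 17 × 31 = 527. M₁ = 31, y₁ ≡ 11 (mod 17). M₂ = 17, y₂ ≡ 11 (mod 31). n = 10×31×11 + 3×17×11 ≡ 282 (mod 527)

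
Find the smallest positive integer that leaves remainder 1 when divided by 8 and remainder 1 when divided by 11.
M = 8 × 11 = 88. M₁ = 11, y₁ ≡ 3 (mod 8). M₂ = 8, y₂ ≡ 7 (mod 11). t = 1×11×3 + 1×8×7 ≡ 1 (mod 88). The smallest positive such number is 1.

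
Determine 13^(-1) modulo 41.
13^(-1) ≡ 19 (mod 41). Verification: 13 × 19 = 247 ≡ 1 (mod 41)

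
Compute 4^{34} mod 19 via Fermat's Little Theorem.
6

By Fermat's Little Theorem, a^(p-1) ≡ 1 (mod p) for prime p and gcd(a, p) = 1
Here p = 19, so 4^18 ≡ 1 (mod 19)
We can reduce the exponent: 34 mod 18 = 16
So 4^34 ≡ 4^16 (mod 19)
Computing: 4^16 mod 19 = 6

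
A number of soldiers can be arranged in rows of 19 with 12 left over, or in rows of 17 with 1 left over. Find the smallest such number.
M = 19 × 17 = 323. M₁ = 17, y₁ ≡ 9 (mod 19). M₂ = 19, y₂ ≡ 9 (mod 17). y = 12×17×9 + 1×19×9 ≡ 69 (mod 323). The smallest positive such number is 69.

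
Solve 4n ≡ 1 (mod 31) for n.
4^(-1) ≡ 8 (mod 31). Verification: 4 × 8 = 32 ≡ 1 (mod 31)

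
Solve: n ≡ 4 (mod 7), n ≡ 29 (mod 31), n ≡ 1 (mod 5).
M = 7 × 31 × 5 = 1085. M₁ = 155, y₁ ≡ 1 (mod 7). M₂ = 35, y₂ ≡ 8 (mod 31). M₃ = 217, y₃ ≡ 3 (mod 5). n = 4×155×1 + 29×35×8 + 1×217×3 ≡ 711 (mod 1085)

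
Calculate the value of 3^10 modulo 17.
10 = 8 + 2 (binary 1010). Repeated squaring mod 17: 3^1 ≡ 3; 3^2 ≡ 3² = 9 ≡ 9; 3^4 ≡ 9² = 81 ≡ 13; 3^8 ≡ 13² = 169 ≡ 16. Multiply: 3^10 = 3^8 × 3^2 ≡ 16 × 9 (mod 17): 16 × 9 = 144 ≡ 8. So 3^10 ≡ 8 (mod 17).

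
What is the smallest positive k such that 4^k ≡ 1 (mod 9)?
Powers of 4 mod 9: 4^1≡4, 4^2≡7, 4^3≡1. Order = 3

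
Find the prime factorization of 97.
97

Divide by primes starting from smallest:
97 ÷ 97 = 1

97 = 97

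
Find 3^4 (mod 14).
4 = 4 (binary 100). Repeated squaring mod 14: 3^1 ≡ 3; 3^2 ≡ 3² = 9 ≡ 9; 3^4 ≡ 9² = 81 ≡ 11. So 3^4 ≡ 11 (mod 14).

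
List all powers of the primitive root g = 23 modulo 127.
g^1, g^2, ..., g^{126} mod 127: {23, 21, 102, 60, 110, 117, 24, 44, 123, 35, 43, 100, 14, 68, 40, 31, 78, 16, 114, 82, 108, 71, 109, 94, 3, 69, 63, 52, 53, 76, 97, 72, 5, 115, 105, 2, 46, 42, 77, 120, 93, 107, 48, 88, 119, 70, 86, 73, 28, 9, 80, 62, 29, 32, 101, 37, 89, 15, 91, 61, 6, 11, 126, 104, 106, 25, 67, 17, 10, 103, 83, 4, 92, 84, 27, 113, 59, 87, 96, 49, 111, 13, 45, 19, 56, 18, 33, 124, 58, 64, 75, 74, 51, 30, 55, 122, 12, 22, 125, 81, 85, 50, 7, 34, 20, 79, 39, 8, 57, 41, 54, 99, 118, 47, 65, 98, 95, 26, 90, 38, 112, 36, 66, 121, 116, 1}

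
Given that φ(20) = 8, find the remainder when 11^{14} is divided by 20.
By Euler: 11^{8} ≡ 1 (mod 20) since gcd(11, 20) = 1. 14 = 1×8 + 6. So 11^{14} ≡ 11^{6} ≡ 1 (mod 20)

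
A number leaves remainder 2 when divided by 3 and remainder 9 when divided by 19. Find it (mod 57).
M = 3 × 19 = 57. M₁ = 19, y₁ ≡ 1 (mod 3). M₂ = 3, y₂ ≡ 13 (mod 19). n = 2×19×1 + 9×3×13 ≡ 47 (mod 57)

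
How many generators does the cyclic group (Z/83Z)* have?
40

The number of primitive roots modulo p is φ(p-1) = φ(82)
φ(82) = 40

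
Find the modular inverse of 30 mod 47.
30^(-1) ≡ 11 (mod 47). Verification: 30 × 11 = 330 ≡ 1 (mod 47)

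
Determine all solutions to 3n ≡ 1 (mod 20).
7

Since gcd(3, 20) = 1 divides 1, a solution exists.
Multiply both sides by the inverse of 3 mod 20:
  3^(-1) mod 20 = 7
  x ≡ 7 × 1 ≡ 7 ≡ 7 (mod 20)
Verification: 3 × 7 = 21 = 1 × 20 + 1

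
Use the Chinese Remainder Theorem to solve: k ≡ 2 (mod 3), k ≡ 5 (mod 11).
M = 3 × 11 = 33. M₁ = 11, y₁ ≡ 2 (mod 3). M₂ = 3, y₂ ≡ 4 (mod 11). k = 2×11×2 + 5×3×4 ≡ 5 (mod 33)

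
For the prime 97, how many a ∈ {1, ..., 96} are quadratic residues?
For prime 97, there are (p-1)/2 = (97-1)/2 = 48 quadratic residues (excluding 0).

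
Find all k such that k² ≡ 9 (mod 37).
The square roots of 9 mod 37 are 34 and 3. Verify: 34² = 1156 ≡ 9 (mod 37)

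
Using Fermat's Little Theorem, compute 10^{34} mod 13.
3

By Fermat's Little Theorem, a^(p-1) ≡ 1 (mod p) for prime p and gcd(a, p) = 1
Here p = 13, so 10^12 ≡ 1 (mod 13)
We can reduce the exponent: 34 mod 12 = 10
So 10^34 ≡ 10^10 (mod 13)
Computing: 10^10 mod 13 = 3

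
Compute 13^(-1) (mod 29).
9

Using Extended Euclidean Algorithm:
gcd(13, 29) = 1
Bezout coefficients: 13 × 9 + 29 × -4 = 1
So 13 × 9 ≡ 1 (mod 29)
The inverse is 9 mod 29 = 9
Verification: 13 × 9 = 117 = 4 × 29 + 1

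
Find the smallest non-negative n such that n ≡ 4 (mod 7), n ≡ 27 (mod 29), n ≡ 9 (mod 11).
1593

Using the Chinese Remainder Theorem:
M = product of moduli = 2233
For equation 1: M_1 = 319, 319 ≡ 4 (mod 7), inverse of 319 mod 7 is 2 (check: 4 × 2 = 8 ≡ 1 (mod 7))
For equation 2: M_2 = 77, 77 ≡ 19 (mod 29), inverse of 77 mod 29 is 26 (check: 19 × 26 = 494 ≡ 1 (mod 29))
For equation 3: M_3 = 203, 203 ≡ 5 (mod 11), inverse of 203 mod 11 is 9 (check: 5 × 9 = 45 ≡ 1 (mod 11))
Combine: n ≡ Σ r_i×M_i×(M_i⁻¹ mod m_i) = 4×319×2 + 27×77×26 + 9×203×9 = 2552 + 54054 + 16443 = 73049
73049 mod 2233 = 1593
n ≡ 1593 (mod 2233)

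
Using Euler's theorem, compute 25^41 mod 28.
By Euler: 25^{12} ≡ 1 (mod 28) since gcd(25, 28) = 1. 41 = 3×12 + 5. So 25^{41} ≡ 25^{5} ≡ 9 (mod 28)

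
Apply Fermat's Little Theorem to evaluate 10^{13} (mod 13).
10

By Fermat's Little Theorem, a^(p-1) ≡ 1 (mod p) for prime p and gcd(a, p) = 1
Here p = 13, so 10^12 ≡ 1 (mod 13)
We can reduce the exponent: 13 mod 12 = 1
So 10^13 ≡ 10^1 (mod 13)
Computing: 10^1 mod 13 = 10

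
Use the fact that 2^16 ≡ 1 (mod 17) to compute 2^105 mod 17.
By Fermat: 2^{16} ≡ 1 (mod 17). 105 = 6×16 + 9. So 2^{105} ≡ 2^{9} ≡ 2 (mod 17)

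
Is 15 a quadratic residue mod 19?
By Euler's criterion: 15^{9} ≡ 18 (mod 19). Since this equals -1 (≡ 18), 15 is not a QR.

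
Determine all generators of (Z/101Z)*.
Primitive roots mod 101: {2, 3, 7, 8, 11, 12, 15, 18, 26, 27, 28, 29, 34, 35, 38, 40, 42, 46, 48, 50, 51, 53, 55, 59, 61, 63, 66, 67, 72, 73, 74, 75, 83, 86, 89, 90, 93, 94, 98, 99}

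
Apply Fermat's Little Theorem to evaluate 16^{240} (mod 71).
37

By Fermat's Little Theorem, a^(p-1) ≡ 1 (mod p) for prime p and gcd(a, p) = 1
Here p = 71, so 16^70 ≡ 1 (mod 71)
We can reduce the exponent: 240 mod 70 = 30
So 16^240 ≡ 16^30 (mod 71)
Computing: 16^30 mod 71 = 37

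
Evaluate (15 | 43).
(15/43) = 15^{21} mod 43 = 1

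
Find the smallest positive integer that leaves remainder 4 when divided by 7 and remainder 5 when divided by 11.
M = 7 × 11 = 77. M₁ = 11, y₁ ≡ 2 (mod 7). M₂ = 7, y₂ ≡ 8 (mod 11). m = 4×11×2 + 5×7×8 ≡ 60 (mod 77). The smallest positive such number is 60.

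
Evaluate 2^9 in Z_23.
9 = 8 + 1 (binary 1001). Repeated squaring mod 23: 2^1 ≡ 2; 2^2 ≡ 2² = 4 ≡ 4; 2^4 ≡ 4² = 16 ≡ 16; 2^8 ≡ 16² = 256 ≡ 3. Multiply: 2^9 = 2^8 × 2^1 ≡ 3 × 2 (mod 23): 3 × 2 = 6 ≡ 6. So 2^9 ≡ 6 (mod 23).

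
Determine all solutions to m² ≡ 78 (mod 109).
The square roots of 78 mod 109 are 80 and 29. Verify: 80² = 6400 ≡ 78 (mod 109)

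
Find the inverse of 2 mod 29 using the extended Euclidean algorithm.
Extended GCD: 2(-14) + 29(1) = 1. So 2^(-1) ≡ 15 ≡ 15 (mod 29). Verify: 2 × 15 = 30 ≡ 1 (mod 29)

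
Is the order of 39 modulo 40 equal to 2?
Yes, ord_40(39) = 2.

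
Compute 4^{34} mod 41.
10

Using successive squaring:
Binary expansion of 34: 100010
Powers of 4 mod 41 (each is the square of the previous):
  4^1 ≡ 4 (mod 41)
  4^2 ≡ 4² = 16 ≡ 16 (mod 41)
  4^4 ≡ 16² = 256 ≡ 10 (mod 41)
  4^8 ≡ 10² = 100 ≡ 18 (mod 41)
  4^16 ≡ 18² = 324 ≡ 37 (mod 41)
  4^32 ≡ 37² = 1369 ≡ 16 (mod 41)
34 = 32 + 2, so 4^34 = 4^32 × 4^2 ≡ 16 × 16 (mod 41)
Multiplying step by step:
  16 × 16 = 256 ≡ 10 (mod 41)
Result: 4^34 ≡ 10 (mod 41)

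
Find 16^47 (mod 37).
Using Fermat: 16^{36} ≡ 1 (mod 37). 47 ≡ 11 (mod 36). So 16^{47} ≡ 16^{11} ≡ 34 (mod 37)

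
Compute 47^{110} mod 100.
49

Using successive squaring:
Binary expansion of 110: 1101110
Powers of 47 mod 100 (each is the square of the previous):
  47^1 ≡ 47 (mod 100)
  47^2 ≡ 47² = 2209 ≡ 9 (mod 100)
  47^4 ≡ 9² = 81 ≡ 81 (mod 100)
  47^8 ≡ 81² = 6561 ≡ 61 (mod 100)
  47^16 ≡ 61² = 3721 ≡ 21 (mod 100)
  47^32 ≡ 21² = 441 ≡ 41 (mod 100)
  47^64 ≡ 41² = 1681 ≡ 81 (mod 100)
110 = 64 + 32 + 8 + 4 + 2, so 47^110 = 47^64 × 47^32 × 47^8 × 47^4 × 47^2 ≡ 81 × 41 × 61 × 81 × 9 (mod 100)
Multiplying step by step:
  81 × 41 = 3321 ≡ 21 (mod 100)
  21 × 61 = 1281 ≡ 81 (mod 100)
  81 × 81 = 6561 ≡ 61 (mod 100)
  61 × 9 = 549 ≡ 49 (mod 100)
Result: 47^110 ≡ 49 (mod 100)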